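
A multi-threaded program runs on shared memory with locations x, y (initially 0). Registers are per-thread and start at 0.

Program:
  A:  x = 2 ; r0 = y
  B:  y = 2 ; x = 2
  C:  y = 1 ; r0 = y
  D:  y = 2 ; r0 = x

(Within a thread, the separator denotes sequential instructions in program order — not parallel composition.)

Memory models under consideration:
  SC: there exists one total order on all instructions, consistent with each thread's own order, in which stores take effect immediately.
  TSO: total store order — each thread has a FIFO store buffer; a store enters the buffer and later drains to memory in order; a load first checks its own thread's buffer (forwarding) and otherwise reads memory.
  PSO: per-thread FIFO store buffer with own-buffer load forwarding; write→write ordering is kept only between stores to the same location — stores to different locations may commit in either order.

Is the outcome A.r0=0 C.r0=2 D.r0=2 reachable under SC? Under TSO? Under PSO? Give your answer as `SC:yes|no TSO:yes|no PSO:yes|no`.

SC:yes TSO:yes PSO:yes

outcome vector order: (A.r0,C.r0,D.r0)
SC: 10 outcomes — {<0 1 2>, <0 2 2>, <1 1 0>, <1 1 2>, <1 2 0>, <1 2 2>, <2 1 0>, <2 1 2>, <2 2 0>, <2 2 2>}
TSO: 12 outcomes — {<0 1 0>, <0 1 2>, <0 2 0>, <0 2 2>, <1 1 0>, <1 1 2>, <1 2 0>, <1 2 2>, <2 1 0>, <2 1 2>, <2 2 0>, <2 2 2>}
PSO: 12 outcomes — {<0 1 0>, <0 1 2>, <0 2 0>, <0 2 2>, <1 1 0>, <1 1 2>, <1 2 0>, <1 2 2>, <2 1 0>, <2 1 2>, <2 2 0>, <2 2 2>}
target <0 2 2> ∈ {SC,TSO,PSO}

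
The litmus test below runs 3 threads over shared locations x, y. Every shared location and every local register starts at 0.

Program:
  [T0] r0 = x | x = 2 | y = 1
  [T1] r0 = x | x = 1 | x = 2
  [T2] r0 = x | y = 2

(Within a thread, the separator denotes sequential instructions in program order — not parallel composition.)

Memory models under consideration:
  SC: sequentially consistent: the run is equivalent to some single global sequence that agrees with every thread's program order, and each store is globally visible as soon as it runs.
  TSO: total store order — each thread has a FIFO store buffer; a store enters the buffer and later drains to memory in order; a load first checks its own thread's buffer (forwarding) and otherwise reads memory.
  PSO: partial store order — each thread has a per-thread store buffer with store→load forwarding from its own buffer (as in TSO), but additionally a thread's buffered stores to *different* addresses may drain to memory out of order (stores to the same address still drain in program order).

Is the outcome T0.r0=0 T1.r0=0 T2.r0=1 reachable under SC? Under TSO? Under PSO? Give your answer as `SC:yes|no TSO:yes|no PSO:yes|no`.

outcome vector order: (T0.r0,T1.r0,T2.r0)
SC (12): 0/0/0 0/0/1 0/0/2 0/2/0 0/2/1 0/2/2 1/0/0 1/0/1 1/0/2 2/0/0 2/0/1 2/0/2
TSO (12): 0/0/0 0/0/1 0/0/2 0/2/0 0/2/1 0/2/2 1/0/0 1/0/1 1/0/2 2/0/0 2/0/1 2/0/2
PSO (12): 0/0/0 0/0/1 0/0/2 0/2/0 0/2/1 0/2/2 1/0/0 1/0/1 1/0/2 2/0/0 2/0/1 2/0/2
target 0/0/1 ∈ {SC,TSO,PSO}

SC:yes TSO:yes PSO:yes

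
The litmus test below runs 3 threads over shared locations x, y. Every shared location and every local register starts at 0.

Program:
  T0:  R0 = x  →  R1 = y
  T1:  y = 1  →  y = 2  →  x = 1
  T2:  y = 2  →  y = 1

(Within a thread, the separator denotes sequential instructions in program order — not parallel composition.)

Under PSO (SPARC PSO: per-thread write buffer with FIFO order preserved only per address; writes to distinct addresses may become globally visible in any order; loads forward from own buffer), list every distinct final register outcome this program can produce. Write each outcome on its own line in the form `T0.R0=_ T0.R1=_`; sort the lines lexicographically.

outcome vector order: (T0.R0,T0.R1)
|PSO outcomes| = 6

T0.R0=0 T0.R1=0
T0.R0=0 T0.R1=1
T0.R0=0 T0.R1=2
T0.R0=1 T0.R1=0
T0.R0=1 T0.R1=1
T0.R0=1 T0.R1=2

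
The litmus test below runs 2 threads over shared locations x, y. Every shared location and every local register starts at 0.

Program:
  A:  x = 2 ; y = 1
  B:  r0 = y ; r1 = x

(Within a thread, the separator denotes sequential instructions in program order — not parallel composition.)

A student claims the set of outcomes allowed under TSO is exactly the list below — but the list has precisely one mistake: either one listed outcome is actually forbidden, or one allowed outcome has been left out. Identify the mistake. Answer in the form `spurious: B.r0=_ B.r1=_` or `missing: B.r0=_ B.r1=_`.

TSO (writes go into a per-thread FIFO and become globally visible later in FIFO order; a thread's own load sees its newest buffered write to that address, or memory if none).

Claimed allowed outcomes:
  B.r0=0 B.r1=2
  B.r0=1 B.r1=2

outcome vector order: (B.r0,B.r1)
under TSO → <0 0>; <0 2>; <1 2>
TSO∖claimed = {<0 0>}

missing: B.r0=0 B.r1=0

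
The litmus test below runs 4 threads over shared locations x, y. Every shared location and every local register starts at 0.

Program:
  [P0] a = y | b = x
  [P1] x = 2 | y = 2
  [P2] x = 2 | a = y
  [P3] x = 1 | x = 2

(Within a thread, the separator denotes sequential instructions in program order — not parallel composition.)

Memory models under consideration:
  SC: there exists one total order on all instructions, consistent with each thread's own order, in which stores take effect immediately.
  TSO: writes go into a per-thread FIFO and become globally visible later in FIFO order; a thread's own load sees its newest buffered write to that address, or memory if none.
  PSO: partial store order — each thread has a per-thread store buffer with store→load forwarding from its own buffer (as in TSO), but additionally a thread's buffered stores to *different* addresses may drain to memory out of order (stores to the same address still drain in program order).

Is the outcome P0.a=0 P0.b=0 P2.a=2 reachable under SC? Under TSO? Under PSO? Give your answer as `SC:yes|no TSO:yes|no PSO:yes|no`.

outcome vector order: (P0.a,P0.b,P2.a)
SC (10): <0 0 0> <0 0 2> <0 1 0> <0 1 2> <0 2 0> <0 2 2> <2 1 0> <2 1 2> <2 2 0> <2 2 2>
TSO (10): <0 0 0> <0 0 2> <0 1 0> <0 1 2> <0 2 0> <0 2 2> <2 1 0> <2 1 2> <2 2 0> <2 2 2>
PSO (12): <0 0 0> <0 0 2> <0 1 0> <0 1 2> <0 2 0> <0 2 2> <2 0 0> <2 0 2> <2 1 0> <2 1 2> <2 2 0> <2 2 2>
target <0 0 2> ∈ {SC,TSO,PSO}

SC:yes TSO:yes PSO:yes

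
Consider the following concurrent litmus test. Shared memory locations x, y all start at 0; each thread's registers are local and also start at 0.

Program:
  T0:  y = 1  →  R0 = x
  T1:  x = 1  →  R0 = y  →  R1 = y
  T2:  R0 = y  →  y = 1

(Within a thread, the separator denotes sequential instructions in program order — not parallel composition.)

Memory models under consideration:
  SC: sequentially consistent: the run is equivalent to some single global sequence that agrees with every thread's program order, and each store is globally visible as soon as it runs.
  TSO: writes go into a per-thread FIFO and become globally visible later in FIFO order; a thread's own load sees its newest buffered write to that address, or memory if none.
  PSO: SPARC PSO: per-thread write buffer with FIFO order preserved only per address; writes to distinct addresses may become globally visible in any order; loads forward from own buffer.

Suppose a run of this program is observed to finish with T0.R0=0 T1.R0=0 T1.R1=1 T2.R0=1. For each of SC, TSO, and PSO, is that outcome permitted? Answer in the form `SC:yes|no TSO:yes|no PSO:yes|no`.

outcome vector order: (T0.R0,T1.R0,T1.R1,T2.R0)
SC (8): 0/1/1/0 0/1/1/1 1/0/0/0 1/0/0/1 1/0/1/0 1/0/1/1 1/1/1/0 1/1/1/1
TSO (12): 0/0/0/0 0/0/0/1 0/0/1/0 0/0/1/1 0/1/1/0 0/1/1/1 1/0/0/0 1/0/0/1 1/0/1/0 1/0/1/1 1/1/1/0 1/1/1/1
PSO (12): 0/0/0/0 0/0/0/1 0/0/1/0 0/0/1/1 0/1/1/0 0/1/1/1 1/0/0/0 1/0/0/1 1/0/1/0 1/0/1/1 1/1/1/0 1/1/1/1
target 0/0/1/1 ∈ {TSO,PSO}

SC:no TSO:yes PSO:yes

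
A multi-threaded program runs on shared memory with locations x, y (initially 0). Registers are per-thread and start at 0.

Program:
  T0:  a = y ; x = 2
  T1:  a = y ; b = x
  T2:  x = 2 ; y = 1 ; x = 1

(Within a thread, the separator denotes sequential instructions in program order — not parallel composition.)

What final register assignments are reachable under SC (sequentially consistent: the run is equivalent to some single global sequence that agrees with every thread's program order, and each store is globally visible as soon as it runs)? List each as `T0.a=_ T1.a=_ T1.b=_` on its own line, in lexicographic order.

T0.a=0 T1.a=0 T1.b=0
T0.a=0 T1.a=0 T1.b=1
T0.a=0 T1.a=0 T1.b=2
T0.a=0 T1.a=1 T1.b=1
T0.a=0 T1.a=1 T1.b=2
T0.a=1 T1.a=0 T1.b=0
T0.a=1 T1.a=0 T1.b=1
T0.a=1 T1.a=0 T1.b=2
T0.a=1 T1.a=1 T1.b=1
T0.a=1 T1.a=1 T1.b=2

outcome vector order: (T0.a,T1.a,T1.b)
|SC outcomes| = 10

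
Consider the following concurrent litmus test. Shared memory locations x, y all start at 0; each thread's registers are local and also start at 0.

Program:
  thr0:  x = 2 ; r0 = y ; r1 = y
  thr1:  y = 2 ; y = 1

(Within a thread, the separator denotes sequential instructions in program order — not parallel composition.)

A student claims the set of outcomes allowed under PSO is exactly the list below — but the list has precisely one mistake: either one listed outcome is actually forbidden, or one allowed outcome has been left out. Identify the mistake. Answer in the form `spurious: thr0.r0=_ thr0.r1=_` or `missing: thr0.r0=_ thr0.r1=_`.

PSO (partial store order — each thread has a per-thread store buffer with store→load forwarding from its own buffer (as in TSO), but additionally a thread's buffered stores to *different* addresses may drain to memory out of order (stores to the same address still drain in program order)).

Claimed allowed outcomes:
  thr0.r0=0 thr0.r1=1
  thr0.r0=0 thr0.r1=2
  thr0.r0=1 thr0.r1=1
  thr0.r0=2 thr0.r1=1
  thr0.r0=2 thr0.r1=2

outcome vector order: (thr0.r0,thr0.r1)
[PSO] allowed = {00, 01, 02, 11, 21, 22}
PSO∖claimed = {00}

missing: thr0.r0=0 thr0.r1=0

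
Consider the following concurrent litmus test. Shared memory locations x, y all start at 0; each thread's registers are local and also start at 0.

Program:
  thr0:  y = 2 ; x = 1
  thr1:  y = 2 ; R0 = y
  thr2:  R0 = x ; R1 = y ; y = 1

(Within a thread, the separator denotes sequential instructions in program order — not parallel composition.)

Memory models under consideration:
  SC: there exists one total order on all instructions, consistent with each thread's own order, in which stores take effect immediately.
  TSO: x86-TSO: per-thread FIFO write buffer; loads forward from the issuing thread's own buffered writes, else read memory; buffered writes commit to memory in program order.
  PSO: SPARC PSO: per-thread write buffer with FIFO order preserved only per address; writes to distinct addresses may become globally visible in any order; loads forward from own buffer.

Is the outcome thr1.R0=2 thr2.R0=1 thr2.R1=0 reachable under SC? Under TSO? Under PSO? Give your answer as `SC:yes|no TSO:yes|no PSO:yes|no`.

SC:no TSO:no PSO:yes

outcome vector order: (thr1.R0,thr2.R0,thr2.R1)
SC (6): 100; 102; 112; 200; 202; 212
TSO (6): 100; 102; 112; 200; 202; 212
PSO (8): 100; 102; 110; 112; 200; 202; 210; 212
target 210 ∈ {PSO}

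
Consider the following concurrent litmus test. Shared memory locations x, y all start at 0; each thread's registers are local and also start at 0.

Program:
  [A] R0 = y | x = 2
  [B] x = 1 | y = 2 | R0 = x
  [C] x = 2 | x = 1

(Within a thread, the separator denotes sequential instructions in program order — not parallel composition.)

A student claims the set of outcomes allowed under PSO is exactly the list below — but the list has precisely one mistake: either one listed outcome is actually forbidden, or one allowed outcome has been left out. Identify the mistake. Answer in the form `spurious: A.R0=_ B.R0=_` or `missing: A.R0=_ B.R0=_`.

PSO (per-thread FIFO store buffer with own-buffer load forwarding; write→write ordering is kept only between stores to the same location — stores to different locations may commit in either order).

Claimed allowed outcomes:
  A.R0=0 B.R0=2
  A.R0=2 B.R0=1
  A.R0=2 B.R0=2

missing: A.R0=0 B.R0=1

outcome vector order: (A.R0,B.R0)
under PSO → (0,1), (0,2), (2,1), (2,2)
PSO∖claimed = {(0,1)}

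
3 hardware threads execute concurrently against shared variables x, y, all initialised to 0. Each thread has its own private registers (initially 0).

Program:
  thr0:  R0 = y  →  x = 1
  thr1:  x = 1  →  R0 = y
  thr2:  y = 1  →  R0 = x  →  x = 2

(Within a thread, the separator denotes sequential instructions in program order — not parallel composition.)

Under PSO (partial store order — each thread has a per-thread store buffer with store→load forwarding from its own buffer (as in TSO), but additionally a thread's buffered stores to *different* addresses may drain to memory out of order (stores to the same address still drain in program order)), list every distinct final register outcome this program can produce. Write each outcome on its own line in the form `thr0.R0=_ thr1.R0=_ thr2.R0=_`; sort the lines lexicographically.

thr0.R0=0 thr1.R0=0 thr2.R0=0
thr0.R0=0 thr1.R0=0 thr2.R0=1
thr0.R0=0 thr1.R0=1 thr2.R0=0
thr0.R0=0 thr1.R0=1 thr2.R0=1
thr0.R0=1 thr1.R0=0 thr2.R0=0
thr0.R0=1 thr1.R0=0 thr2.R0=1
thr0.R0=1 thr1.R0=1 thr2.R0=0
thr0.R0=1 thr1.R0=1 thr2.R0=1

outcome vector order: (thr0.R0,thr1.R0,thr2.R0)
|PSO outcomes| = 8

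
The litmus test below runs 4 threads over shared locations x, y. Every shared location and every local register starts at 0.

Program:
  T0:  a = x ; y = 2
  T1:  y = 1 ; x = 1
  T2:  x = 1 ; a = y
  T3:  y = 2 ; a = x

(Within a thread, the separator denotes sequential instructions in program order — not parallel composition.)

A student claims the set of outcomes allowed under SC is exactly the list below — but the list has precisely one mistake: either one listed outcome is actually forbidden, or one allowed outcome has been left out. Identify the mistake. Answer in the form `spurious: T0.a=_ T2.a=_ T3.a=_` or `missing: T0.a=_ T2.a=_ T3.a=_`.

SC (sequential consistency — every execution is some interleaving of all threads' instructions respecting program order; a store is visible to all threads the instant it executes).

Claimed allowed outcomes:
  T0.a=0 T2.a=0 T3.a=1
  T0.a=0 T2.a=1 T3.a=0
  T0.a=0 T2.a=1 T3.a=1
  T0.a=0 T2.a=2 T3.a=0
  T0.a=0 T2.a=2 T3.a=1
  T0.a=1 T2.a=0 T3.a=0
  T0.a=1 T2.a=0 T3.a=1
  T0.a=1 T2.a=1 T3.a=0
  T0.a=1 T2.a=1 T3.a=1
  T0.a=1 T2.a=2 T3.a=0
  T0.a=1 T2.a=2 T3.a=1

spurious: T0.a=1 T2.a=0 T3.a=0

outcome vector order: (T0.a,T2.a,T3.a)
under SC → (0,0,1) (0,1,0) (0,1,1) (0,2,0) (0,2,1) (1,0,1) (1,1,0) (1,1,1) (1,2,0) (1,2,1)
claimed∖SC = {(1,0,0)}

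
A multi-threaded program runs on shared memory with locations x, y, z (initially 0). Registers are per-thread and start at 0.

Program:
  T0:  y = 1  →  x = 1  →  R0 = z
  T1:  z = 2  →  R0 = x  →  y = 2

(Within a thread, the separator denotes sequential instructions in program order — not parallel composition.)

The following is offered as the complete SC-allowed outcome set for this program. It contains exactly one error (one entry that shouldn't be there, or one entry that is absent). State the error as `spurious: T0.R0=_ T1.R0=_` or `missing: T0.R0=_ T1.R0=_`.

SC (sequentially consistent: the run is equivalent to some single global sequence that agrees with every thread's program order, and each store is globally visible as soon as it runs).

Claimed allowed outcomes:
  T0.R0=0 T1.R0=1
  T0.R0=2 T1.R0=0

missing: T0.R0=2 T1.R0=1

outcome vector order: (T0.R0,T1.R0)
[SC] allowed = {(0,1); (2,0); (2,1)}
SC∖claimed = {(2,1)}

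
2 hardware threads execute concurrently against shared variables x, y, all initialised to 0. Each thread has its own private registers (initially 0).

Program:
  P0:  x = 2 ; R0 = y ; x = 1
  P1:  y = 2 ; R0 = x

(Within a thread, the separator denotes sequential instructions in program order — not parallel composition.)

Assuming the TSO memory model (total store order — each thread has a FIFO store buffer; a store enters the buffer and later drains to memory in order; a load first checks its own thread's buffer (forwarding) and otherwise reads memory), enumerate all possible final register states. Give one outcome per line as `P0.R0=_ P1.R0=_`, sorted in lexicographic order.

P0.R0=0 P1.R0=0
P0.R0=0 P1.R0=1
P0.R0=0 P1.R0=2
P0.R0=2 P1.R0=0
P0.R0=2 P1.R0=1
P0.R0=2 P1.R0=2

outcome vector order: (P0.R0,P1.R0)
|TSO outcomes| = 6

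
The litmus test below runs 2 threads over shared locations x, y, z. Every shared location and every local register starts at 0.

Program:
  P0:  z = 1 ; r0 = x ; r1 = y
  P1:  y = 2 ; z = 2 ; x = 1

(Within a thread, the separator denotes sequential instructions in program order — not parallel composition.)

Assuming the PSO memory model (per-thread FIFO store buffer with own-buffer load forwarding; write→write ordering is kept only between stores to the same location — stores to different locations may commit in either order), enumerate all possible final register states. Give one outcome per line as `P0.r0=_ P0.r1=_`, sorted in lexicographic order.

P0.r0=0 P0.r1=0
P0.r0=0 P0.r1=2
P0.r0=1 P0.r1=0
P0.r0=1 P0.r1=2

outcome vector order: (P0.r0,P0.r1)
|PSO outcomes| = 4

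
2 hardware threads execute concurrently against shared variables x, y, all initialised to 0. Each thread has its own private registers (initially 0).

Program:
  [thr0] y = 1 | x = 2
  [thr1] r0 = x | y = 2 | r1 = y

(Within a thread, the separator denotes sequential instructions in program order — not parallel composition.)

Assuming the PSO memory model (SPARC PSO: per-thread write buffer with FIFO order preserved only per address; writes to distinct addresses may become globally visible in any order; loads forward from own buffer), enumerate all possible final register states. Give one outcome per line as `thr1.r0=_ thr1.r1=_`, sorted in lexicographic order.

outcome vector order: (thr1.r0,thr1.r1)
|PSO outcomes| = 4

thr1.r0=0 thr1.r1=1
thr1.r0=0 thr1.r1=2
thr1.r0=2 thr1.r1=1
thr1.r0=2 thr1.r1=2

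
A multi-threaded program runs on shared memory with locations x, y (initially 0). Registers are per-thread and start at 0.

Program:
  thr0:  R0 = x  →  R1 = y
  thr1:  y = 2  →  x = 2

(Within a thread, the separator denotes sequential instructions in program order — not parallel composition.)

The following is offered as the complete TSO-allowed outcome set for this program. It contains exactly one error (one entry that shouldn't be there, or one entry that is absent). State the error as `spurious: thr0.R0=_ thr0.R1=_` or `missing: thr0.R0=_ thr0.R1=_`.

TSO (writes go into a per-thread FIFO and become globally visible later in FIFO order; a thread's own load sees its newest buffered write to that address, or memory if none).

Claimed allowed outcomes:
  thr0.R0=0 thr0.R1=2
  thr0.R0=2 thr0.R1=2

missing: thr0.R0=0 thr0.R1=0

outcome vector order: (thr0.R0,thr0.R1)
[TSO] allowed = {(0,0); (0,2); (2,2)}
TSO∖claimed = {(0,0)}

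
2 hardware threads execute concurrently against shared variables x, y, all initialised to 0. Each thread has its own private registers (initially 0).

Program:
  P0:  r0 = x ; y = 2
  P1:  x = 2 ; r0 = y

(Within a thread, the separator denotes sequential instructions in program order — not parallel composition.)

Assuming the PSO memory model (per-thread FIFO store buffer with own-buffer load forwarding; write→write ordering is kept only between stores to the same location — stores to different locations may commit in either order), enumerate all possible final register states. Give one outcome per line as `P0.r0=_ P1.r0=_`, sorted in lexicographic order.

P0.r0=0 P1.r0=0
P0.r0=0 P1.r0=2
P0.r0=2 P1.r0=0
P0.r0=2 P1.r0=2

outcome vector order: (P0.r0,P1.r0)
|PSO outcomes| = 4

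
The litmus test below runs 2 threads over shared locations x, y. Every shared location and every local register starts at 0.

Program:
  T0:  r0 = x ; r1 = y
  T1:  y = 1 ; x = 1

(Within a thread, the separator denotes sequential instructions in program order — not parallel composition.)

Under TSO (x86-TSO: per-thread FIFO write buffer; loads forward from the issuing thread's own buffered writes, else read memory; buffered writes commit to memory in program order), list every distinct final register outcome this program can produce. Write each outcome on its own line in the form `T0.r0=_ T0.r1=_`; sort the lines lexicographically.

T0.r0=0 T0.r1=0
T0.r0=0 T0.r1=1
T0.r0=1 T0.r1=1

outcome vector order: (T0.r0,T0.r1)
|TSO outcomes| = 3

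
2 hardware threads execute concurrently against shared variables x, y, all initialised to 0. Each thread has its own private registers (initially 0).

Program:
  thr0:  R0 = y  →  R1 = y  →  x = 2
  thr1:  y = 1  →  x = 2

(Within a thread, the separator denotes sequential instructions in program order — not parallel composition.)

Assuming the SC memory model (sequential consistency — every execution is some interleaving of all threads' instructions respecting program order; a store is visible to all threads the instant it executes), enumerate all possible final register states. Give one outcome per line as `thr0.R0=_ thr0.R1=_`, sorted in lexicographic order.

outcome vector order: (thr0.R0,thr0.R1)
|SC outcomes| = 3

thr0.R0=0 thr0.R1=0
thr0.R0=0 thr0.R1=1
thr0.R0=1 thr0.R1=1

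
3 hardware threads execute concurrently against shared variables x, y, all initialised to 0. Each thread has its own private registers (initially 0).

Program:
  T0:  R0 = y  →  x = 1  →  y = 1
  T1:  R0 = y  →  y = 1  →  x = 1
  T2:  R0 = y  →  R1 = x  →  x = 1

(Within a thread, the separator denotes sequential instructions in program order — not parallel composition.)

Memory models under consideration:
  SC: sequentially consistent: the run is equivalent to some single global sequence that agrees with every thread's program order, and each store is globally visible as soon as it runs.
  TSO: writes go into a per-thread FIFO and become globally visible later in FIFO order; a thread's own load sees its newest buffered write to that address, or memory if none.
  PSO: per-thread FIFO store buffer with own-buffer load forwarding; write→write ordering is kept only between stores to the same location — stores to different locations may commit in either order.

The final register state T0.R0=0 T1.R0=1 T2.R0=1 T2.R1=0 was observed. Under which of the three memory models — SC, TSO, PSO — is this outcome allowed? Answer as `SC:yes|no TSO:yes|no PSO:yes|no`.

outcome vector order: (T0.R0,T1.R0,T2.R0,T2.R1)
under SC → <0 0 0 0>, <0 0 0 1>, <0 0 1 0>, <0 0 1 1>, <0 1 0 0>, <0 1 0 1>, <0 1 1 1>, <1 0 0 0>, <1 0 0 1>, <1 0 1 0>, <1 0 1 1>
under TSO → <0 0 0 0>, <0 0 0 1>, <0 0 1 0>, <0 0 1 1>, <0 1 0 0>, <0 1 0 1>, <0 1 1 1>, <1 0 0 0>, <1 0 0 1>, <1 0 1 0>, <1 0 1 1>
under PSO → <0 0 0 0>, <0 0 0 1>, <0 0 1 0>, <0 0 1 1>, <0 1 0 0>, <0 1 0 1>, <0 1 1 0>, <0 1 1 1>, <1 0 0 0>, <1 0 0 1>, <1 0 1 0>, <1 0 1 1>
target <0 1 1 0> ∈ {PSO}

SC:no TSO:no PSO:yes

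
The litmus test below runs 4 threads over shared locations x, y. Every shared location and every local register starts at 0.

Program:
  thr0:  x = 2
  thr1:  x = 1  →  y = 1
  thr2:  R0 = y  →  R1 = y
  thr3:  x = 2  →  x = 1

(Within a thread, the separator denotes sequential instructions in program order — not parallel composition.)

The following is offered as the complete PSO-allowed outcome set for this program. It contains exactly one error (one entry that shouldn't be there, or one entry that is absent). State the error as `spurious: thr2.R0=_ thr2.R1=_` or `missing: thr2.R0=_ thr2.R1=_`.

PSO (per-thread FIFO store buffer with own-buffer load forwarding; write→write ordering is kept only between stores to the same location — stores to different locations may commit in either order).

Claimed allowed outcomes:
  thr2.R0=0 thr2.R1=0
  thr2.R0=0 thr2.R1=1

missing: thr2.R0=1 thr2.R1=1

outcome vector order: (thr2.R0,thr2.R1)
PSO (3): (0,0); (0,1); (1,1)
PSO∖claimed = {(1,1)}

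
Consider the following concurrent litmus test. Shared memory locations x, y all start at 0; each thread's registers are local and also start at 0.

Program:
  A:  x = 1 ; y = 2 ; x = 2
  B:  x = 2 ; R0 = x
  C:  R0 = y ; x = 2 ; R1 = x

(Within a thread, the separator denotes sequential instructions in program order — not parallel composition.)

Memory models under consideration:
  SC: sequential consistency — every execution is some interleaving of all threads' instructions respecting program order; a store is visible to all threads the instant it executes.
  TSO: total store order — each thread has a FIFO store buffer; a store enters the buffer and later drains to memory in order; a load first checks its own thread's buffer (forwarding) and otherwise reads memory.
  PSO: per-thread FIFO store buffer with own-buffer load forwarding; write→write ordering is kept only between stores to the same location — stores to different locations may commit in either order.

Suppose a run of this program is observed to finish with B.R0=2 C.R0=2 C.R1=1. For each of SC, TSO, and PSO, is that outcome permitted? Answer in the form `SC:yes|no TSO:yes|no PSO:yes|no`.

SC:no TSO:no PSO:yes

outcome vector order: (B.R0,C.R0,C.R1)
under SC → 101 102 122 201 202 222
under TSO → 101 102 122 201 202 222
under PSO → 101 102 121 122 201 202 221 222
target 221 ∈ {PSO}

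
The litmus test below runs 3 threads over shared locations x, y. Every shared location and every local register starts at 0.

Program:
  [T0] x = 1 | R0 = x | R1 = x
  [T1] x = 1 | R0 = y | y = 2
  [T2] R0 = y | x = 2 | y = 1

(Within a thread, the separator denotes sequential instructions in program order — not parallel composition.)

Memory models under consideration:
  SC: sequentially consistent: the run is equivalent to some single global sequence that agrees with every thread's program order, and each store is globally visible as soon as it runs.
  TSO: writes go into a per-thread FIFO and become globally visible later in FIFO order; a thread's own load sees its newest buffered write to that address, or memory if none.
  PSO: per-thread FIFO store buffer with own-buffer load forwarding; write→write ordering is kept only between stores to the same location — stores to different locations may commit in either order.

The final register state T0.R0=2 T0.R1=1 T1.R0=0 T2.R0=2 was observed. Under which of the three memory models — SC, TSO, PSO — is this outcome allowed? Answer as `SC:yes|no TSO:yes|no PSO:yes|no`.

outcome vector order: (T0.R0,T0.R1,T1.R0,T2.R0)
[SC] allowed = {1/1/0/0 1/1/0/2 1/1/1/0 1/2/0/0 1/2/0/2 1/2/1/0 2/1/0/0 2/1/1/0 2/2/0/0 2/2/0/2 2/2/1/0}
[TSO] allowed = {1/1/0/0 1/1/0/2 1/1/1/0 1/2/0/0 1/2/0/2 1/2/1/0 2/1/0/0 2/1/1/0 2/2/0/0 2/2/0/2 2/2/1/0}
[PSO] allowed = {1/1/0/0 1/1/0/2 1/1/1/0 1/2/0/0 1/2/0/2 1/2/1/0 2/1/0/0 2/1/0/2 2/1/1/0 2/2/0/0 2/2/0/2 2/2/1/0}
target 2/1/0/2 ∈ {PSO}

SC:no TSO:no PSO:yes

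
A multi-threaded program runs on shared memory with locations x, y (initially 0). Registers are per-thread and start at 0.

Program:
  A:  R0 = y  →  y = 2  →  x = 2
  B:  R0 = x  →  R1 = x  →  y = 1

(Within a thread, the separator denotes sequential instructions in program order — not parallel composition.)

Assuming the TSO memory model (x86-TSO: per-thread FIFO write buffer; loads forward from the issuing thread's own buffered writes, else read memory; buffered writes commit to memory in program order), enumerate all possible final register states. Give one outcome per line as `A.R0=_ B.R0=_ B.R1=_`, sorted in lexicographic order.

A.R0=0 B.R0=0 B.R1=0
A.R0=0 B.R0=0 B.R1=2
A.R0=0 B.R0=2 B.R1=2
A.R0=1 B.R0=0 B.R1=0

outcome vector order: (A.R0,B.R0,B.R1)
|TSO outcomes| = 4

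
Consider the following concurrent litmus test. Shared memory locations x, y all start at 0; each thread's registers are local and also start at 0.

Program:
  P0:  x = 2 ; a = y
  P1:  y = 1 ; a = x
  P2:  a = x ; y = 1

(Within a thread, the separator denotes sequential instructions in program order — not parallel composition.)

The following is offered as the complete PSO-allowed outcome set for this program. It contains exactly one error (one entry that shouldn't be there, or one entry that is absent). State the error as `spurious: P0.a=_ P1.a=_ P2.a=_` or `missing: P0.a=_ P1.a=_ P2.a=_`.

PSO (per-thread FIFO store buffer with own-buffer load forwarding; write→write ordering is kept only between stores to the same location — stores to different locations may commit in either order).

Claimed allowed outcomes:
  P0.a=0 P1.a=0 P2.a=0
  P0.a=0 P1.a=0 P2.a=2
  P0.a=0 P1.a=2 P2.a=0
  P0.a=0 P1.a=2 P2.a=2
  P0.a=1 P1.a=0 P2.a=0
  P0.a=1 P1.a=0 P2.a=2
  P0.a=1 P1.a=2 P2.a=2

missing: P0.a=1 P1.a=2 P2.a=0

outcome vector order: (P0.a,P1.a,P2.a)
PSO (8): (0,0,0); (0,0,2); (0,2,0); (0,2,2); (1,0,0); (1,0,2); (1,2,0); (1,2,2)
PSO∖claimed = {(1,2,0)}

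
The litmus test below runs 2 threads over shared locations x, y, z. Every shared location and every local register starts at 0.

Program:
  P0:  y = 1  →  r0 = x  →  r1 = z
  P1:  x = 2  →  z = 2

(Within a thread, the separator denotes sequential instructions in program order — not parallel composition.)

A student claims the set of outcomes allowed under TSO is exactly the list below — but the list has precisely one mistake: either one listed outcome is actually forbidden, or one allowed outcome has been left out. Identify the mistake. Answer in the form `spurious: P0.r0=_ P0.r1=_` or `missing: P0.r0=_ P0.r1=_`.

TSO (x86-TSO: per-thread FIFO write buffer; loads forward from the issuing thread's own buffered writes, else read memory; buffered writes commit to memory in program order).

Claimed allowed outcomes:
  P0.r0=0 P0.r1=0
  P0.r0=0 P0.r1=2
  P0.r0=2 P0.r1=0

outcome vector order: (P0.r0,P0.r1)
TSO (4): 00 02 20 22
TSO∖claimed = {22}

missing: P0.r0=2 P0.r1=2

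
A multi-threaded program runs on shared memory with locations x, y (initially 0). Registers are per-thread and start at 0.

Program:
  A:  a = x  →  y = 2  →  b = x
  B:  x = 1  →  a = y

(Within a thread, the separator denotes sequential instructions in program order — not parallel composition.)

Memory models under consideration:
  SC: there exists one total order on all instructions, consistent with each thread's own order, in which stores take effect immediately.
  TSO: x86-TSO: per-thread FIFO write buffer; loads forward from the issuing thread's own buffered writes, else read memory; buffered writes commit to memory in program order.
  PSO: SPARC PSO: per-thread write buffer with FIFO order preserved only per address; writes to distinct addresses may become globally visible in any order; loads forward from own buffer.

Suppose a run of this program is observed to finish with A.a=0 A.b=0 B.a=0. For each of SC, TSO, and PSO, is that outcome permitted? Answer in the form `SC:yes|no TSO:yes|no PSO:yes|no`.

SC:no TSO:yes PSO:yes

outcome vector order: (A.a,A.b,B.a)
SC (5): 0/0/2; 0/1/0; 0/1/2; 1/1/0; 1/1/2
TSO (6): 0/0/0; 0/0/2; 0/1/0; 0/1/2; 1/1/0; 1/1/2
PSO (6): 0/0/0; 0/0/2; 0/1/0; 0/1/2; 1/1/0; 1/1/2
target 0/0/0 ∈ {TSO,PSO}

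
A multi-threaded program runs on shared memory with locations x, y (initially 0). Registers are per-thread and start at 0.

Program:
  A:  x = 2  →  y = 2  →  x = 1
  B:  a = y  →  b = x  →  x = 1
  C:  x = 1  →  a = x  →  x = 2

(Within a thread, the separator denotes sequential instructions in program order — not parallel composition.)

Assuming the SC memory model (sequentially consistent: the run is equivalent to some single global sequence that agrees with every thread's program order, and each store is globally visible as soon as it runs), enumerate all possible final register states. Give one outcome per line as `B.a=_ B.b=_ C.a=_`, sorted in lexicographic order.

B.a=0 B.b=0 C.a=1
B.a=0 B.b=0 C.a=2
B.a=0 B.b=1 C.a=1
B.a=0 B.b=1 C.a=2
B.a=0 B.b=2 C.a=1
B.a=0 B.b=2 C.a=2
B.a=2 B.b=1 C.a=1
B.a=2 B.b=1 C.a=2
B.a=2 B.b=2 C.a=1
B.a=2 B.b=2 C.a=2

outcome vector order: (B.a,B.b,C.a)
|SC outcomes| = 10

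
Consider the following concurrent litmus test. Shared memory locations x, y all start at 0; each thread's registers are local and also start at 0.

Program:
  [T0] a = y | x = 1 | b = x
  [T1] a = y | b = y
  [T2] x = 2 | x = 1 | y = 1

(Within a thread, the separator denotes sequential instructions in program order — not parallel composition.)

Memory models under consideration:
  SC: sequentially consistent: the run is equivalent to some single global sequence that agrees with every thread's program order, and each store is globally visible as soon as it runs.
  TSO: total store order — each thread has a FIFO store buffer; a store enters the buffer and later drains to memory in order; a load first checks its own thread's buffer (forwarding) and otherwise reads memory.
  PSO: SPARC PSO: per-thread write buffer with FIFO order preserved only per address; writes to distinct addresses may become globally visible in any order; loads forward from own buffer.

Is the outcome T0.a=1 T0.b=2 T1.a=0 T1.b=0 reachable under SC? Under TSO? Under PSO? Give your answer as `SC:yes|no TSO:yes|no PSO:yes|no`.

SC:no TSO:no PSO:yes

outcome vector order: (T0.a,T0.b,T1.a,T1.b)
under SC → 0/1/0/0, 0/1/0/1, 0/1/1/1, 0/2/0/0, 0/2/0/1, 0/2/1/1, 1/1/0/0, 1/1/0/1, 1/1/1/1
under TSO → 0/1/0/0, 0/1/0/1, 0/1/1/1, 0/2/0/0, 0/2/0/1, 0/2/1/1, 1/1/0/0, 1/1/0/1, 1/1/1/1
under PSO → 0/1/0/0, 0/1/0/1, 0/1/1/1, 0/2/0/0, 0/2/0/1, 0/2/1/1, 1/1/0/0, 1/1/0/1, 1/1/1/1, 1/2/0/0, 1/2/0/1, 1/2/1/1
target 1/2/0/0 ∈ {PSO}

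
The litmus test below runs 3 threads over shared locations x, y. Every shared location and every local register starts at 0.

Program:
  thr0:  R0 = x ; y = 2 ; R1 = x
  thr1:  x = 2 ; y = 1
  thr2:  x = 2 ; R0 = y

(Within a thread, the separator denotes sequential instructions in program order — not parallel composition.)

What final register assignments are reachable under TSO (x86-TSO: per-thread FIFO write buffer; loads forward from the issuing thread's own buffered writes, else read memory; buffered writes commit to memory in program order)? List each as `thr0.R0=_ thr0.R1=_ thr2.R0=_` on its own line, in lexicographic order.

thr0.R0=0 thr0.R1=0 thr2.R0=0
thr0.R0=0 thr0.R1=0 thr2.R0=1
thr0.R0=0 thr0.R1=0 thr2.R0=2
thr0.R0=0 thr0.R1=2 thr2.R0=0
thr0.R0=0 thr0.R1=2 thr2.R0=1
thr0.R0=0 thr0.R1=2 thr2.R0=2
thr0.R0=2 thr0.R1=2 thr2.R0=0
thr0.R0=2 thr0.R1=2 thr2.R0=1
thr0.R0=2 thr0.R1=2 thr2.R0=2

outcome vector order: (thr0.R0,thr0.R1,thr2.R0)
|TSO outcomes| = 9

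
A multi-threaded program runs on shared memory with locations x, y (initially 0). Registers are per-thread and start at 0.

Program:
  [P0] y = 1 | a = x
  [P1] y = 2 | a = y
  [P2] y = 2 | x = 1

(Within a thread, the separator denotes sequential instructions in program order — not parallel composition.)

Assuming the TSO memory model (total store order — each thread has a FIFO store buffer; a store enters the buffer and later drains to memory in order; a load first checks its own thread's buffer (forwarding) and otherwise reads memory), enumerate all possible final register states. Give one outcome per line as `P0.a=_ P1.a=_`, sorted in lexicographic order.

P0.a=0 P1.a=1
P0.a=0 P1.a=2
P0.a=1 P1.a=1
P0.a=1 P1.a=2

outcome vector order: (P0.a,P1.a)
|TSO outcomes| = 4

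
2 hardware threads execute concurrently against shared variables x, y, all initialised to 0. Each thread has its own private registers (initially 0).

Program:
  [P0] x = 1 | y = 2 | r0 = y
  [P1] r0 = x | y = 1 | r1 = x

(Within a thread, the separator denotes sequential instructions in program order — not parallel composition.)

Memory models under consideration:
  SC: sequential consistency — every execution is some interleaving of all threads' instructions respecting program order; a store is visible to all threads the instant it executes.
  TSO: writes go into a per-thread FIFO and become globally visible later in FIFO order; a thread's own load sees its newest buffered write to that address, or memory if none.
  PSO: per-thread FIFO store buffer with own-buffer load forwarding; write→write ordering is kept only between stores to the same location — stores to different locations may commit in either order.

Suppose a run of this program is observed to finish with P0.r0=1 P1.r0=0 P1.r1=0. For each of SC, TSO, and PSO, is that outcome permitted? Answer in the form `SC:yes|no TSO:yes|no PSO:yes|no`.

SC:no TSO:yes PSO:yes

outcome vector order: (P0.r0,P1.r0,P1.r1)
under SC → 1/0/1, 1/1/1, 2/0/0, 2/0/1, 2/1/1
under TSO → 1/0/0, 1/0/1, 1/1/1, 2/0/0, 2/0/1, 2/1/1
under PSO → 1/0/0, 1/0/1, 1/1/1, 2/0/0, 2/0/1, 2/1/1
target 1/0/0 ∈ {TSO,PSO}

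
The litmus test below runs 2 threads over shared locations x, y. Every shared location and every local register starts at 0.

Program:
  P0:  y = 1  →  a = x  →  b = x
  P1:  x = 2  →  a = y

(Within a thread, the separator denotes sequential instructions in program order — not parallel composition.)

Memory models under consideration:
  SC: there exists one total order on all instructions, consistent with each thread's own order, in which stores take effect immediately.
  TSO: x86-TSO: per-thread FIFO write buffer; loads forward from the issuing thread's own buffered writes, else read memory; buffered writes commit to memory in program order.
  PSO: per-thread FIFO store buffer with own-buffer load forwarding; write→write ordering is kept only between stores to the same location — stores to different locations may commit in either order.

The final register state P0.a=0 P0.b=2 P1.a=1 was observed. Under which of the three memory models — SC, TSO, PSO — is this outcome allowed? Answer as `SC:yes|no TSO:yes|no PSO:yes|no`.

outcome vector order: (P0.a,P0.b,P1.a)
[SC] allowed = {0/0/1; 0/2/1; 2/2/0; 2/2/1}
[TSO] allowed = {0/0/0; 0/0/1; 0/2/0; 0/2/1; 2/2/0; 2/2/1}
[PSO] allowed = {0/0/0; 0/0/1; 0/2/0; 0/2/1; 2/2/0; 2/2/1}
target 0/2/1 ∈ {SC,TSO,PSO}

SC:yes TSO:yes PSO:yes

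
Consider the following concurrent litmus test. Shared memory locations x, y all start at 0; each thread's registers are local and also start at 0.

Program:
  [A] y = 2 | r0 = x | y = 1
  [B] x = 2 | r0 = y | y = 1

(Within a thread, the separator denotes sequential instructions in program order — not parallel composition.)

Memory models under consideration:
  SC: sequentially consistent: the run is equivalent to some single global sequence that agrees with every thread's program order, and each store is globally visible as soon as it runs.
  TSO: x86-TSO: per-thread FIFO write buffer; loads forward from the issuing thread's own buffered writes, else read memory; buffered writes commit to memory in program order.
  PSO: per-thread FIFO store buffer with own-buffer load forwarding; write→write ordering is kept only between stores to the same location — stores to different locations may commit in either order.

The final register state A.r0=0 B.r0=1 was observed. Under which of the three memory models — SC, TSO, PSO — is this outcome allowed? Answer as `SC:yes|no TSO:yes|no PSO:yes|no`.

outcome vector order: (A.r0,B.r0)
SC (5): 01, 02, 20, 21, 22
TSO (6): 00, 01, 02, 20, 21, 22
PSO (6): 00, 01, 02, 20, 21, 22
target 01 ∈ {SC,TSO,PSO}

SC:yes TSO:yes PSO:yes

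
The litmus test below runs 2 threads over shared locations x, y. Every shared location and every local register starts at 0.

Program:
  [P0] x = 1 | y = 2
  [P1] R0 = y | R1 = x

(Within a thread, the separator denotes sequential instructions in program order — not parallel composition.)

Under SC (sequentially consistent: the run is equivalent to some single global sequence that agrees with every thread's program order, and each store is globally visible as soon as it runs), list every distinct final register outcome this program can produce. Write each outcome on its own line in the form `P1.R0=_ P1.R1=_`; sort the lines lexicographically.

P1.R0=0 P1.R1=0
P1.R0=0 P1.R1=1
P1.R0=2 P1.R1=1

outcome vector order: (P1.R0,P1.R1)
|SC outcomes| = 3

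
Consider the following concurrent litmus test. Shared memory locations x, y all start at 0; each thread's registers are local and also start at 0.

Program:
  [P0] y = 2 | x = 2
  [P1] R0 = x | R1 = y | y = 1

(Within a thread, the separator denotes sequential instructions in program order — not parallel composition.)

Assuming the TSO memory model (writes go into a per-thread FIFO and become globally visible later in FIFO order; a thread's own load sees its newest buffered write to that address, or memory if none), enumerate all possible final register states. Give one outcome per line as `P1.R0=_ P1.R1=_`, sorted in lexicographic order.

outcome vector order: (P1.R0,P1.R1)
|TSO outcomes| = 3

P1.R0=0 P1.R1=0
P1.R0=0 P1.R1=2
P1.R0=2 P1.R1=2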